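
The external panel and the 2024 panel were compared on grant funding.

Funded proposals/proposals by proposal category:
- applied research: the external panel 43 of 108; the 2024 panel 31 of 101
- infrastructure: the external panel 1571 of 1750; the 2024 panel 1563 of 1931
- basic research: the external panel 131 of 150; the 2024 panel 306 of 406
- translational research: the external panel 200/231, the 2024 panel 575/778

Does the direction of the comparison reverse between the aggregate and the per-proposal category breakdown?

Applied research: the external panel 43/108 = 39.8%, the 2024 panel 31/101 = 30.7% → the external panel
Infrastructure: the external panel 1571/1750 = 89.8%, the 2024 panel 1563/1931 = 80.9% → the external panel
Basic research: the external panel 131/150 = 87.3%, the 2024 panel 306/406 = 75.4% → the external panel
Translational research: the external panel 200/231 = 86.6%, the 2024 panel 575/778 = 73.9% → the external panel
Overall: the external panel 1945/2239 = 86.9%, the 2024 panel 2475/3216 = 77.0% → the external panel
The external panel wins overall and in every proposal group — no reversal.

No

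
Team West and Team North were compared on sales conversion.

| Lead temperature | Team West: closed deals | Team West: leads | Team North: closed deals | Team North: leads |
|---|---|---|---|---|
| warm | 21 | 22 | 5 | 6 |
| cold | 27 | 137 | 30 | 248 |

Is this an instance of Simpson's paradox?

No

Warm: Team West 21/22 = 95.5%, Team North 5/6 = 83.3% → Team West
Cold: Team West 27/137 = 19.7%, Team North 30/248 = 12.1% → Team West
Overall: Team West 48/159 = 30.2%, Team North 35/254 = 13.8% → Team West
Team West wins overall and in every lead group — no reversal.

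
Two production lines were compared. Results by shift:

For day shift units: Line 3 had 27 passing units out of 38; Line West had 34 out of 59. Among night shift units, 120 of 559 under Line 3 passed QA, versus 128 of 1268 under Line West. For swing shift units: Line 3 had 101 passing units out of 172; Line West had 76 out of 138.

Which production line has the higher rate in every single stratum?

Day shift: Line 3 27/38 = 71.1%, Line West 34/59 = 57.6% → Line 3
Night shift: Line 3 120/559 = 21.5%, Line West 128/1268 = 10.1% → Line 3
Swing shift: Line 3 101/172 = 58.7%, Line West 76/138 = 55.1% → Line 3
Line 3 has the higher rate in all 3 groups.

Line 3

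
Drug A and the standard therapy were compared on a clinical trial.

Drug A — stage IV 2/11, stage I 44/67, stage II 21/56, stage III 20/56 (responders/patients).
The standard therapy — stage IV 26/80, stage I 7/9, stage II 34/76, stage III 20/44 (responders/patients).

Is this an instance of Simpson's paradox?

Yes

Stage IV: Drug A 2/11 = 18.2%, the standard therapy 26/80 = 32.5% → the standard therapy
Stage I: Drug A 44/67 = 65.7%, the standard therapy 7/9 = 77.8% → the standard therapy
Stage II: Drug A 21/56 = 37.5%, the standard therapy 34/76 = 44.7% → the standard therapy
Stage III: Drug A 20/56 = 35.7%, the standard therapy 20/44 = 45.5% → the standard therapy
Overall: Drug A 87/190 = 45.8%, the standard therapy 87/209 = 41.6% → Drug A
The standard therapy wins each disease group but Drug A wins overall — the comparison reverses. The standard therapy's patients skew toward stage IV, which has a lower base rate.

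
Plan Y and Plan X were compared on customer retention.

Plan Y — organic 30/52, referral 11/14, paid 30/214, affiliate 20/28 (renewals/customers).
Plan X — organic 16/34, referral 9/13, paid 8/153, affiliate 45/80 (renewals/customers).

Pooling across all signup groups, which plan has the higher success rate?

Organic: Plan Y 30/52 = 57.7%, Plan X 16/34 = 47.1% → Plan Y
Referral: Plan Y 11/14 = 78.6%, Plan X 9/13 = 69.2% → Plan Y
Paid: Plan Y 30/214 = 14.0%, Plan X 8/153 = 5.2% → Plan Y
Affiliate: Plan Y 20/28 = 71.4%, Plan X 45/80 = 56.2% → Plan Y
Overall: Plan Y 91/308 = 29.5%, Plan X 78/280 = 27.9% → Plan Y

Plan Y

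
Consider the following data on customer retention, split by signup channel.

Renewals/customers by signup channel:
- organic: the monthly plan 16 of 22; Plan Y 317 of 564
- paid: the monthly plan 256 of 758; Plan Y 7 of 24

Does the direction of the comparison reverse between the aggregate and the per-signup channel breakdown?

Yes

Organic: the monthly plan 16/22 = 72.7%, Plan Y 317/564 = 56.2% → the monthly plan
Paid: the monthly plan 256/758 = 33.8%, Plan Y 7/24 = 29.2% → the monthly plan
Overall: the monthly plan 272/780 = 34.9%, Plan Y 324/588 = 55.1% → Plan Y
The monthly plan wins each signup group but Plan Y wins overall — the comparison reverses. The monthly plan's customers skew toward paid, which has a lower base rate.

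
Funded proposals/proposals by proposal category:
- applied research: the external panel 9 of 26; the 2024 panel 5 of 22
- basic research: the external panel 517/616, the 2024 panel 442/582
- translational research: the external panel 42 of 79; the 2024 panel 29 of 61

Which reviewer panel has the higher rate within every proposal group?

Applied research: the external panel 9/26 = 34.6%, the 2024 panel 5/22 = 22.7% → the external panel
Basic research: the external panel 517/616 = 83.9%, the 2024 panel 442/582 = 75.9% → the external panel
Translational research: the external panel 42/79 = 53.2%, the 2024 panel 29/61 = 47.5% → the external panel
The external panel has the higher rate in all 3 groups.

the external panel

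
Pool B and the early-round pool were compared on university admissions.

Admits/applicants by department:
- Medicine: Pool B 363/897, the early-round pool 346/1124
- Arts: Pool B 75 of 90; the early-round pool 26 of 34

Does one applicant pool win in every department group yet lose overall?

No

Medicine: Pool B 363/897 = 40.5%, the early-round pool 346/1124 = 30.8% → Pool B
Arts: Pool B 75/90 = 83.3%, the early-round pool 26/34 = 76.5% → Pool B
Overall: Pool B 438/987 = 44.4%, the early-round pool 372/1158 = 32.1% → Pool B
Pool B wins overall and in every department group — no reversal.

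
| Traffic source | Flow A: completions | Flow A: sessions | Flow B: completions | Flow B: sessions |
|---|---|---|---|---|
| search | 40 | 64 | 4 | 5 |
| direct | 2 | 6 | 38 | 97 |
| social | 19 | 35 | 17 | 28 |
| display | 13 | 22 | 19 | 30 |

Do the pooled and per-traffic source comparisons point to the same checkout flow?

No

Search: Flow A 40/64 = 62.5%, Flow B 4/5 = 80.0% → Flow B
Direct: Flow A 2/6 = 33.3%, Flow B 38/97 = 39.2% → Flow B
Social: Flow A 19/35 = 54.3%, Flow B 17/28 = 60.7% → Flow B
Display: Flow A 13/22 = 59.1%, Flow B 19/30 = 63.3% → Flow B
Overall: Flow A 74/127 = 58.3%, Flow B 78/160 = 48.8% → Flow A
Flow B wins each traffic group but Flow A wins overall — the comparison reverses. Flow B's sessions skew toward direct, which has a lower base rate.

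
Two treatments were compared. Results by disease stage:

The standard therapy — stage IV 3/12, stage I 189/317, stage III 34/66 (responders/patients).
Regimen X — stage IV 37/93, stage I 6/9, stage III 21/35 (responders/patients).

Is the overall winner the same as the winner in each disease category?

No

Stage IV: the standard therapy 3/12 = 25.0%, Regimen X 37/93 = 39.8% → Regimen X
Stage I: the standard therapy 189/317 = 59.6%, Regimen X 6/9 = 66.7% → Regimen X
Stage III: the standard therapy 34/66 = 51.5%, Regimen X 21/35 = 60.0% → Regimen X
Overall: the standard therapy 226/395 = 57.2%, Regimen X 64/137 = 46.7% → the standard therapy
Regimen X wins each disease group but the standard therapy wins overall — the comparison reverses. Regimen X's patients skew toward stage IV, which has a lower base rate.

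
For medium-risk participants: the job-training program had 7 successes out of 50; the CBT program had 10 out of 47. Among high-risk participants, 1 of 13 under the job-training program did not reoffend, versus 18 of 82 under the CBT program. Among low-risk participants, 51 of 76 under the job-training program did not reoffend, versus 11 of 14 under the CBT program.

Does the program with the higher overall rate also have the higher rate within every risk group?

Medium-risk: the job-training program 7/50 = 14.0%, the CBT program 10/47 = 21.3% → the CBT program
High-risk: the job-training program 1/13 = 7.7%, the CBT program 18/82 = 22.0% → the CBT program
Low-risk: the job-training program 51/76 = 67.1%, the CBT program 11/14 = 78.6% → the CBT program
Overall: the job-training program 59/139 = 42.4%, the CBT program 39/143 = 27.3% → the job-training program
The CBT program wins each risk group but the job-training program wins overall — the comparison reverses. The CBT program's participants skew toward high-risk, which has a lower base rate.

No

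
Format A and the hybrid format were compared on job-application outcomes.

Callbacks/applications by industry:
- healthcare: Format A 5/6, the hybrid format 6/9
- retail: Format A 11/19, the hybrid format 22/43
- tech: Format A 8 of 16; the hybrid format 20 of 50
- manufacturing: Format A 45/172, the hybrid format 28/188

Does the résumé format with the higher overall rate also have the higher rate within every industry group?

Healthcare: Format A 5/6 = 83.3%, the hybrid format 6/9 = 66.7% → Format A
Retail: Format A 11/19 = 57.9%, the hybrid format 22/43 = 51.2% → Format A
Tech: Format A 8/16 = 50.0%, the hybrid format 20/50 = 40.0% → Format A
Manufacturing: Format A 45/172 = 26.2%, the hybrid format 28/188 = 14.9% → Format A
Overall: Format A 69/213 = 32.4%, the hybrid format 76/290 = 26.2% → Format A
Format A wins overall and in every industry group — no reversal.

Yes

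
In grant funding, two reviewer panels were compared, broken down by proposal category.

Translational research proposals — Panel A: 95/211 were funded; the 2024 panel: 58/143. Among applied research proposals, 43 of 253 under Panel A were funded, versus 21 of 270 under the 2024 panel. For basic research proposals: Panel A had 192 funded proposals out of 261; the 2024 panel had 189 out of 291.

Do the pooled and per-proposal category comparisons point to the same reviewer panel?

Translational research: Panel A 95/211 = 45.0%, the 2024 panel 58/143 = 40.6% → Panel A
Applied research: Panel A 43/253 = 17.0%, the 2024 panel 21/270 = 7.8% → Panel A
Basic research: Panel A 192/261 = 73.6%, the 2024 panel 189/291 = 64.9% → Panel A
Overall: Panel A 330/725 = 45.5%, the 2024 panel 268/704 = 38.1% → Panel A
Panel A wins overall and in every proposal group — no reversal.

Yes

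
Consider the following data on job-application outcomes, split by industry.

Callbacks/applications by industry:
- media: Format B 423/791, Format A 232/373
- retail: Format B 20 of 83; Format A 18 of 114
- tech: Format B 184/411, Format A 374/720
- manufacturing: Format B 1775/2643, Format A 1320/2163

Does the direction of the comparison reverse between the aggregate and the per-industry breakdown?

No

Media: Format B 423/791 = 53.5%, Format A 232/373 = 62.2% → Format A
Retail: Format B 20/83 = 24.1%, Format A 18/114 = 15.8% → Format B
Tech: Format B 184/411 = 44.8%, Format A 374/720 = 51.9% → Format A
Manufacturing: Format B 1775/2643 = 67.2%, Format A 1320/2163 = 61.0% → Format B
Overall: Format B 2402/3928 = 61.2%, Format A 1944/3370 = 57.7% → Format B
Neither sweeps: Format B wins 2 of 4 groups, Format A wins 2. Format B wins overall but not every group — no Simpson reversal.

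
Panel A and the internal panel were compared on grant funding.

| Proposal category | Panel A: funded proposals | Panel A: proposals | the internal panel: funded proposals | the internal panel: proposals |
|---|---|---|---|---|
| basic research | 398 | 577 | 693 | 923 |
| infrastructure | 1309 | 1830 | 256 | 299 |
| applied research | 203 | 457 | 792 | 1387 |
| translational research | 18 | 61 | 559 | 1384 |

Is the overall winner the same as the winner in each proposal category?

Basic research: Panel A 398/577 = 69.0%, the internal panel 693/923 = 75.1% → the internal panel
Infrastructure: Panel A 1309/1830 = 71.5%, the internal panel 256/299 = 85.6% → the internal panel
Applied research: Panel A 203/457 = 44.4%, the internal panel 792/1387 = 57.1% → the internal panel
Translational research: Panel A 18/61 = 29.5%, the internal panel 559/1384 = 40.4% → the internal panel
Overall: Panel A 1928/2925 = 65.9%, the internal panel 2300/3993 = 57.6% → Panel A
The internal panel wins each proposal group but Panel A wins overall — the comparison reverses. The internal panel's proposals skew toward translational research, which has a lower base rate.

No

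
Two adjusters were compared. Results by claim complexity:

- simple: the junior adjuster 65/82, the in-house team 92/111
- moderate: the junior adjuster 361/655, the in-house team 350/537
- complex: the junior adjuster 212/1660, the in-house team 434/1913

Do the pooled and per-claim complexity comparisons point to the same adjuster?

Yes

Simple: the junior adjuster 65/82 = 79.3%, the in-house team 92/111 = 82.9% → the in-house team
Moderate: the junior adjuster 361/655 = 55.1%, the in-house team 350/537 = 65.2% → the in-house team
Complex: the junior adjuster 212/1660 = 12.8%, the in-house team 434/1913 = 22.7% → the in-house team
Overall: the junior adjuster 638/2397 = 26.6%, the in-house team 876/2561 = 34.2% → the in-house team
The in-house team wins overall and in every claim group — no reversal.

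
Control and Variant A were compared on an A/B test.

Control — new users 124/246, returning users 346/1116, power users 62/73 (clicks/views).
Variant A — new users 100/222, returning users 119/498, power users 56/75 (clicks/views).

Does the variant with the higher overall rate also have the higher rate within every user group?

New users: Control 124/246 = 50.4%, Variant A 100/222 = 45.0% → Control
Returning users: Control 346/1116 = 31.0%, Variant A 119/498 = 23.9% → Control
Power users: Control 62/73 = 84.9%, Variant A 56/75 = 74.7% → Control
Overall: Control 532/1435 = 37.1%, Variant A 275/795 = 34.6% → Control
Control wins overall and in every user group — no reversal.

Yes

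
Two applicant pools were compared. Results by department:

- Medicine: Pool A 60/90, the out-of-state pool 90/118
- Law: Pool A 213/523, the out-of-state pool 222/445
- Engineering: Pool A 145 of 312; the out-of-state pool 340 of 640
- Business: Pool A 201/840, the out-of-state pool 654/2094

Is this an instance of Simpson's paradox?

No

Medicine: Pool A 60/90 = 66.7%, the out-of-state pool 90/118 = 76.3% → the out-of-state pool
Law: Pool A 213/523 = 40.7%, the out-of-state pool 222/445 = 49.9% → the out-of-state pool
Engineering: Pool A 145/312 = 46.5%, the out-of-state pool 340/640 = 53.1% → the out-of-state pool
Business: Pool A 201/840 = 23.9%, the out-of-state pool 654/2094 = 31.2% → the out-of-state pool
Overall: Pool A 619/1765 = 35.1%, the out-of-state pool 1306/3297 = 39.6% → the out-of-state pool
The out-of-state pool wins overall and in every department group — no reversal.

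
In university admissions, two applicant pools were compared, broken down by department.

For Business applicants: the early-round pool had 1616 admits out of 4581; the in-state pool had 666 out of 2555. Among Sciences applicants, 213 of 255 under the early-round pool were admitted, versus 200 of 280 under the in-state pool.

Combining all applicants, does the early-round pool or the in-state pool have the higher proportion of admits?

Business: the early-round pool 1616/4581 = 35.3%, the in-state pool 666/2555 = 26.1% → the early-round pool
Sciences: the early-round pool 213/255 = 83.5%, the in-state pool 200/280 = 71.4% → the early-round pool
Overall: the early-round pool 1829/4836 = 37.8%, the in-state pool 866/2835 = 30.5% → the early-round pool

the early-round pool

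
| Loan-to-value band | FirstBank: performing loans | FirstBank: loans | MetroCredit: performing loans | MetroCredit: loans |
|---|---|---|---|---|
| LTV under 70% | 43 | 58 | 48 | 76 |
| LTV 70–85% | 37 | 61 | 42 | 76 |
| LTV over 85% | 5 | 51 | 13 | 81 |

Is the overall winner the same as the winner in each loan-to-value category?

LTV under 70%: FirstBank 43/58 = 74.1%, MetroCredit 48/76 = 63.2% → FirstBank
LTV 70–85%: FirstBank 37/61 = 60.7%, MetroCredit 42/76 = 55.3% → FirstBank
LTV over 85%: FirstBank 5/51 = 9.8%, MetroCredit 13/81 = 16.0% → MetroCredit
Overall: FirstBank 85/170 = 50.0%, MetroCredit 103/233 = 44.2% → FirstBank
Neither sweeps: FirstBank wins 2 of 3 groups, MetroCredit wins 1. FirstBank wins overall but not every group — no Simpson reversal.

No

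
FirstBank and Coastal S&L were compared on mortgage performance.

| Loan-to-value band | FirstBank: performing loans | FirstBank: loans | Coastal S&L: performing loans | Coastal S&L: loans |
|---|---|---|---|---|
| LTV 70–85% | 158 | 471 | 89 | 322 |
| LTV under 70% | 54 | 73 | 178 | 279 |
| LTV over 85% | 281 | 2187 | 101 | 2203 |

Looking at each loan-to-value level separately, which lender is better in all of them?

LTV 70–85%: FirstBank 158/471 = 33.5%, Coastal S&L 89/322 = 27.6% → FirstBank
LTV under 70%: FirstBank 54/73 = 74.0%, Coastal S&L 178/279 = 63.8% → FirstBank
LTV over 85%: FirstBank 281/2187 = 12.8%, Coastal S&L 101/2203 = 4.6% → FirstBank
FirstBank has the higher rate in all 3 groups.

FirstBank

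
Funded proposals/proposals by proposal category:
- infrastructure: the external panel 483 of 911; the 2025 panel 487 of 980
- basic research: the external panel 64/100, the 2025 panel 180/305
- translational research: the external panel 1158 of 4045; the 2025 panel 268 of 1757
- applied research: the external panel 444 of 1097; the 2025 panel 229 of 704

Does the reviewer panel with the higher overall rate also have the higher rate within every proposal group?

Infrastructure: the external panel 483/911 = 53.0%, the 2025 panel 487/980 = 49.7% → the external panel
Basic research: the external panel 64/100 = 64.0%, the 2025 panel 180/305 = 59.0% → the external panel
Translational research: the external panel 1158/4045 = 28.6%, the 2025 panel 268/1757 = 15.3% → the external panel
Applied research: the external panel 444/1097 = 40.5%, the 2025 panel 229/704 = 32.5% → the external panel
Overall: the external panel 2149/6153 = 34.9%, the 2025 panel 1164/3746 = 31.1% → the external panel
The external panel wins overall and in every proposal group — no reversal.

Yes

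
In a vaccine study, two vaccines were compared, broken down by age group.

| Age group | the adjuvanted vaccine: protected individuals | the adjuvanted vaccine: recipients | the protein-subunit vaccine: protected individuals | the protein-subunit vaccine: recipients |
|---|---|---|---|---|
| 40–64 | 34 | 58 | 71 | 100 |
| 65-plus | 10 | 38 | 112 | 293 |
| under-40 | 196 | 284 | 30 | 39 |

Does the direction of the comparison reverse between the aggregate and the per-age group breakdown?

Yes

40–64: the adjuvanted vaccine 34/58 = 58.6%, the protein-subunit vaccine 71/100 = 71.0% → the protein-subunit vaccine
65-plus: the adjuvanted vaccine 10/38 = 26.3%, the protein-subunit vaccine 112/293 = 38.2% → the protein-subunit vaccine
Under-40: the adjuvanted vaccine 196/284 = 69.0%, the protein-subunit vaccine 30/39 = 76.9% → the protein-subunit vaccine
Overall: the adjuvanted vaccine 240/380 = 63.2%, the protein-subunit vaccine 213/432 = 49.3% → the adjuvanted vaccine
The protein-subunit vaccine wins each age group but the adjuvanted vaccine wins overall — the comparison reverses. The protein-subunit vaccine's recipients skew toward 65-plus, which has a lower base rate.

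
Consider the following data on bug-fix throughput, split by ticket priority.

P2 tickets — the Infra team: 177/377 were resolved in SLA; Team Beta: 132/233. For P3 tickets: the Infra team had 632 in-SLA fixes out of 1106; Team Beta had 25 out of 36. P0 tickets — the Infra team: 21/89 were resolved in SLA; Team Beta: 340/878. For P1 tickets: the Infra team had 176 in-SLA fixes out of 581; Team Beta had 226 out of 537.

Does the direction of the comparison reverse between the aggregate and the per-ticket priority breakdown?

P2: the Infra team 177/377 = 46.9%, Team Beta 132/233 = 56.7% → Team Beta
P3: the Infra team 632/1106 = 57.1%, Team Beta 25/36 = 69.4% → Team Beta
P0: the Infra team 21/89 = 23.6%, Team Beta 340/878 = 38.7% → Team Beta
P1: the Infra team 176/581 = 30.3%, Team Beta 226/537 = 42.1% → Team Beta
Overall: the Infra team 1006/2153 = 46.7%, Team Beta 723/1684 = 42.9% → the Infra team
Team Beta wins each ticket group but the Infra team wins overall — the comparison reverses. Team Beta's tickets skew toward P0, which has a lower base rate.

Yes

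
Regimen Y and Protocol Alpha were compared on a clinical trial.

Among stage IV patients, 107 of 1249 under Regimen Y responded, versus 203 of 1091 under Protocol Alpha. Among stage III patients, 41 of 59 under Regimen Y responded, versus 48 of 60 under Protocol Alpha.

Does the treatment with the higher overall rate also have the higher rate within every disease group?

Yes

Stage IV: Regimen Y 107/1249 = 8.6%, Protocol Alpha 203/1091 = 18.6% → Protocol Alpha
Stage III: Regimen Y 41/59 = 69.5%, Protocol Alpha 48/60 = 80.0% → Protocol Alpha
Overall: Regimen Y 148/1308 = 11.3%, Protocol Alpha 251/1151 = 21.8% → Protocol Alpha
Protocol Alpha wins overall and in every disease group — no reversal.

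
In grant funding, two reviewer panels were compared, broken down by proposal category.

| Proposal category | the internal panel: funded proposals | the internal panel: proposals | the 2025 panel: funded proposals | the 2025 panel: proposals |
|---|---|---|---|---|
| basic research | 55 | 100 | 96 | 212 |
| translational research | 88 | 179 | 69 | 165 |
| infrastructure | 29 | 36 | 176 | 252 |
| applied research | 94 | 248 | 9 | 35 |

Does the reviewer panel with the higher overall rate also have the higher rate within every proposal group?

Basic research: the internal panel 55/100 = 55.0%, the 2025 panel 96/212 = 45.3% → the internal panel
Translational research: the internal panel 88/179 = 49.2%, the 2025 panel 69/165 = 41.8% → the internal panel
Infrastructure: the internal panel 29/36 = 80.6%, the 2025 panel 176/252 = 69.8% → the internal panel
Applied research: the internal panel 94/248 = 37.9%, the 2025 panel 9/35 = 25.7% → the internal panel
Overall: the internal panel 266/563 = 47.2%, the 2025 panel 350/664 = 52.7% → the 2025 panel
The internal panel wins each proposal group but the 2025 panel wins overall — the comparison reverses. The internal panel's proposals skew toward applied research, which has a lower base rate.

No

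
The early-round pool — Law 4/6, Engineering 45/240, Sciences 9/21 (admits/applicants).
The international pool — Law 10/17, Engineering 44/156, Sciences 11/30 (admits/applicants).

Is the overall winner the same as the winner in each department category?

Law: the early-round pool 4/6 = 66.7%, the international pool 10/17 = 58.8% → the early-round pool
Engineering: the early-round pool 45/240 = 18.8%, the international pool 44/156 = 28.2% → the international pool
Sciences: the early-round pool 9/21 = 42.9%, the international pool 11/30 = 36.7% → the early-round pool
Overall: the early-round pool 58/267 = 21.7%, the international pool 65/203 = 32.0% → the international pool
Neither sweeps: the early-round pool wins 2 of 3 groups, the international pool wins 1. The international pool wins overall but not every group — no Simpson reversal.

No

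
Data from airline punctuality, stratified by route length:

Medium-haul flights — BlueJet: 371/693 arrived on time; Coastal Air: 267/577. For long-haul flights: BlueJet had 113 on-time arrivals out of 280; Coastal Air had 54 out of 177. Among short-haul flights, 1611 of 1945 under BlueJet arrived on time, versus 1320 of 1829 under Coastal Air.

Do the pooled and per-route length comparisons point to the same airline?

Yes

Medium-haul: BlueJet 371/693 = 53.5%, Coastal Air 267/577 = 46.3% → BlueJet
Long-haul: BlueJet 113/280 = 40.4%, Coastal Air 54/177 = 30.5% → BlueJet
Short-haul: BlueJet 1611/1945 = 82.8%, Coastal Air 1320/1829 = 72.2% → BlueJet
Overall: BlueJet 2095/2918 = 71.8%, Coastal Air 1641/2583 = 63.5% → BlueJet
BlueJet wins overall and in every route group — no reversal.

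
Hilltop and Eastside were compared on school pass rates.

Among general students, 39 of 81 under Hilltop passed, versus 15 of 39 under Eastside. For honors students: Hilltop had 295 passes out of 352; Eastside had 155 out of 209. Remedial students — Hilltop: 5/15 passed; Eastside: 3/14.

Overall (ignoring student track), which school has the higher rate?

Hilltop

General: Hilltop 39/81 = 48.1%, Eastside 15/39 = 38.5% → Hilltop
Honors: Hilltop 295/352 = 83.8%, Eastside 155/209 = 74.2% → Hilltop
Remedial: Hilltop 5/15 = 33.3%, Eastside 3/14 = 21.4% → Hilltop
Overall: Hilltop 339/448 = 75.7%, Eastside 173/262 = 66.0% → Hilltop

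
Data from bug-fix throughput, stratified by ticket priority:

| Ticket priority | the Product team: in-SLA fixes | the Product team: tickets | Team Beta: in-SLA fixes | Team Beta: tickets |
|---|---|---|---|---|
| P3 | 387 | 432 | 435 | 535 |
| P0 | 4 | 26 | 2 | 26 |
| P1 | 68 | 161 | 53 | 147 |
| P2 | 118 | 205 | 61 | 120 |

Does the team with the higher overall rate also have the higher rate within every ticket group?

P3: the Product team 387/432 = 89.6%, Team Beta 435/535 = 81.3% → the Product team
P0: the Product team 4/26 = 15.4%, Team Beta 2/26 = 7.7% → the Product team
P1: the Product team 68/161 = 42.2%, Team Beta 53/147 = 36.1% → the Product team
P2: the Product team 118/205 = 57.6%, Team Beta 61/120 = 50.8% → the Product team
Overall: the Product team 577/824 = 70.0%, Team Beta 551/828 = 66.5% → the Product team
The Product team wins overall and in every ticket group — no reversal.

Yes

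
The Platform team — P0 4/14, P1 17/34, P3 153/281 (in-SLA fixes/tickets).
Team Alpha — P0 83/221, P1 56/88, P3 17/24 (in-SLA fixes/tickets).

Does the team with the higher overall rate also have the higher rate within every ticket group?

P0: the Platform team 4/14 = 28.6%, Team Alpha 83/221 = 37.6% → Team Alpha
P1: the Platform team 17/34 = 50.0%, Team Alpha 56/88 = 63.6% → Team Alpha
P3: the Platform team 153/281 = 54.4%, Team Alpha 17/24 = 70.8% → Team Alpha
Overall: the Platform team 174/329 = 52.9%, Team Alpha 156/333 = 46.8% → the Platform team
Team Alpha wins each ticket group but the Platform team wins overall — the comparison reverses. Team Alpha's tickets skew toward P0, which has a lower base rate.

No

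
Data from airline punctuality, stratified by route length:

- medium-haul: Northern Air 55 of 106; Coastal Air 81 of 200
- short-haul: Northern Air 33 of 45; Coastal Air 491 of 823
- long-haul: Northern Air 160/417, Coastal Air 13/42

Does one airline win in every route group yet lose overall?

Medium-haul: Northern Air 55/106 = 51.9%, Coastal Air 81/200 = 40.5% → Northern Air
Short-haul: Northern Air 33/45 = 73.3%, Coastal Air 491/823 = 59.7% → Northern Air
Long-haul: Northern Air 160/417 = 38.4%, Coastal Air 13/42 = 31.0% → Northern Air
Overall: Northern Air 248/568 = 43.7%, Coastal Air 585/1065 = 54.9% → Coastal Air
Northern Air wins each route group but Coastal Air wins overall — the comparison reverses. Northern Air's flights skew toward long-haul, which has a lower base rate.

Yes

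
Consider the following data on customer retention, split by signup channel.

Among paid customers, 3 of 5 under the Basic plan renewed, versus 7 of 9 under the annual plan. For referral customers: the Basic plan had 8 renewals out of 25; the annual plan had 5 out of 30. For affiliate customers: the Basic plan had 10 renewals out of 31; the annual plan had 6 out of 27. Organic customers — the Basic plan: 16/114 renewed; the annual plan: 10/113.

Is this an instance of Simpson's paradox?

No

Paid: the Basic plan 3/5 = 60.0%, the annual plan 7/9 = 77.8% → the annual plan
Referral: the Basic plan 8/25 = 32.0%, the annual plan 5/30 = 16.7% → the Basic plan
Affiliate: the Basic plan 10/31 = 32.3%, the annual plan 6/27 = 22.2% → the Basic plan
Organic: the Basic plan 16/114 = 14.0%, the annual plan 10/113 = 8.8% → the Basic plan
Overall: the Basic plan 37/175 = 21.1%, the annual plan 28/179 = 15.6% → the Basic plan
Neither sweeps: the Basic plan wins 3 of 4 groups, the annual plan wins 1. The Basic plan wins overall but not every group — no Simpson reversal.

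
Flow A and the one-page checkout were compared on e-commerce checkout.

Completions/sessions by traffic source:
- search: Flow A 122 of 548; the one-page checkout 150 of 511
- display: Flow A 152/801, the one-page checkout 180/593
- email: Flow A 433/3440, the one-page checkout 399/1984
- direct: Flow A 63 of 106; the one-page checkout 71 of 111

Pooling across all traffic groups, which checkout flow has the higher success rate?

Search: Flow A 122/548 = 22.3%, the one-page checkout 150/511 = 29.4% → the one-page checkout
Display: Flow A 152/801 = 19.0%, the one-page checkout 180/593 = 30.4% → the one-page checkout
Email: Flow A 433/3440 = 12.6%, the one-page checkout 399/1984 = 20.1% → the one-page checkout
Direct: Flow A 63/106 = 59.4%, the one-page checkout 71/111 = 64.0% → the one-page checkout
Overall: Flow A 770/4895 = 15.7%, the one-page checkout 800/3199 = 25.0% → the one-page checkout

the one-page checkout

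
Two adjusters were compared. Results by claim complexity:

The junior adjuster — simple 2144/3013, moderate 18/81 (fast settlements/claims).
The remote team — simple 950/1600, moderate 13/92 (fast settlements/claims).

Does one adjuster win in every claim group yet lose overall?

Simple: the junior adjuster 2144/3013 = 71.2%, the remote team 950/1600 = 59.4% → the junior adjuster
Moderate: the junior adjuster 18/81 = 22.2%, the remote team 13/92 = 14.1% → the junior adjuster
Overall: the junior adjuster 2162/3094 = 69.9%, the remote team 963/1692 = 56.9% → the junior adjuster
The junior adjuster wins overall and in every claim group — no reversal.

No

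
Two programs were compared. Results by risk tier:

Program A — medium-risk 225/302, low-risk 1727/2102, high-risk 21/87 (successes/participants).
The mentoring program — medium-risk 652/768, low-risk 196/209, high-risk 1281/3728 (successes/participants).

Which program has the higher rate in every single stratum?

the mentoring program

Medium-risk: Program A 225/302 = 74.5%, the mentoring program 652/768 = 84.9% → the mentoring program
Low-risk: Program A 1727/2102 = 82.2%, the mentoring program 196/209 = 93.8% → the mentoring program
High-risk: Program A 21/87 = 24.1%, the mentoring program 1281/3728 = 34.4% → the mentoring program
The mentoring program has the higher rate in all 3 groups.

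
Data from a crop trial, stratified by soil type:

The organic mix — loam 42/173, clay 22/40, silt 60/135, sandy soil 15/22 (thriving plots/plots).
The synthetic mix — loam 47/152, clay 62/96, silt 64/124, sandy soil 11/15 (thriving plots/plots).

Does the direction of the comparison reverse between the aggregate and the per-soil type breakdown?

No

Loam: the organic mix 42/173 = 24.3%, the synthetic mix 47/152 = 30.9% → the synthetic mix
Clay: the organic mix 22/40 = 55.0%, the synthetic mix 62/96 = 64.6% → the synthetic mix
Silt: the organic mix 60/135 = 44.4%, the synthetic mix 64/124 = 51.6% → the synthetic mix
Sandy soil: the organic mix 15/22 = 68.2%, the synthetic mix 11/15 = 73.3% → the synthetic mix
Overall: the organic mix 139/370 = 37.6%, the synthetic mix 184/387 = 47.5% → the synthetic mix
The synthetic mix wins overall and in every soil group — no reversal.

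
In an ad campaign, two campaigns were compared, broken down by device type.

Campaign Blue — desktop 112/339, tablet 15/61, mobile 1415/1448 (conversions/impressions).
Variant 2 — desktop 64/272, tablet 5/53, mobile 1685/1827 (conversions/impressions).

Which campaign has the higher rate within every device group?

Desktop: Campaign Blue 112/339 = 33.0%, Variant 2 64/272 = 23.5% → Campaign Blue
Tablet: Campaign Blue 15/61 = 24.6%, Variant 2 5/53 = 9.4% → Campaign Blue
Mobile: Campaign Blue 1415/1448 = 97.7%, Variant 2 1685/1827 = 92.2% → Campaign Blue
Campaign Blue has the higher rate in all 3 groups.

Campaign Blue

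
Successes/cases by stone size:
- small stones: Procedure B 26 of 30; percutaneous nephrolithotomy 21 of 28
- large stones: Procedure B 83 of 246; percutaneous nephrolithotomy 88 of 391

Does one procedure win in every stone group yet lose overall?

No

Small stones: Procedure B 26/30 = 86.7%, percutaneous nephrolithotomy 21/28 = 75.0% → Procedure B
Large stones: Procedure B 83/246 = 33.7%, percutaneous nephrolithotomy 88/391 = 22.5% → Procedure B
Overall: Procedure B 109/276 = 39.5%, percutaneous nephrolithotomy 109/419 = 26.0% → Procedure B
Procedure B wins overall and in every stone group — no reversal.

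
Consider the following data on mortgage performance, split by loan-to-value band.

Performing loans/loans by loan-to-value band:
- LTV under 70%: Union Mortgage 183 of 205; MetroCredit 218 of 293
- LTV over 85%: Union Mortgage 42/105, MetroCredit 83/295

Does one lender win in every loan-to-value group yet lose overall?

No

LTV under 70%: Union Mortgage 183/205 = 89.3%, MetroCredit 218/293 = 74.4% → Union Mortgage
LTV over 85%: Union Mortgage 42/105 = 40.0%, MetroCredit 83/295 = 28.1% → Union Mortgage
Overall: Union Mortgage 225/310 = 72.6%, MetroCredit 301/588 = 51.2% → Union Mortgage
Union Mortgage wins overall and in every loan-to-value group — no reversal.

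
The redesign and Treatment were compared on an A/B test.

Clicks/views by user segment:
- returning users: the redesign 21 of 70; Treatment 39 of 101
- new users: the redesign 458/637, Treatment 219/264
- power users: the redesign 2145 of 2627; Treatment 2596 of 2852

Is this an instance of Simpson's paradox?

No

Returning users: the redesign 21/70 = 30.0%, Treatment 39/101 = 38.6% → Treatment
New users: the redesign 458/637 = 71.9%, Treatment 219/264 = 83.0% → Treatment
Power users: the redesign 2145/2627 = 81.7%, Treatment 2596/2852 = 91.0% → Treatment
Overall: the redesign 2624/3334 = 78.7%, Treatment 2854/3217 = 88.7% → Treatment
Treatment wins overall and in every user group — no reversal.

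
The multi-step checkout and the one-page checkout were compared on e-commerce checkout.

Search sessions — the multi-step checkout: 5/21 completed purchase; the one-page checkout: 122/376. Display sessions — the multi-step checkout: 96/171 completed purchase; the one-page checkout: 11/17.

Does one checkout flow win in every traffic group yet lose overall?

Yes

Search: the multi-step checkout 5/21 = 23.8%, the one-page checkout 122/376 = 32.4% → the one-page checkout
Display: the multi-step checkout 96/171 = 56.1%, the one-page checkout 11/17 = 64.7% → the one-page checkout
Overall: the multi-step checkout 101/192 = 52.6%, the one-page checkout 133/393 = 33.8% → the multi-step checkout
The one-page checkout wins each traffic group but the multi-step checkout wins overall — the comparison reverses. The one-page checkout's sessions skew toward search, which has a lower base rate.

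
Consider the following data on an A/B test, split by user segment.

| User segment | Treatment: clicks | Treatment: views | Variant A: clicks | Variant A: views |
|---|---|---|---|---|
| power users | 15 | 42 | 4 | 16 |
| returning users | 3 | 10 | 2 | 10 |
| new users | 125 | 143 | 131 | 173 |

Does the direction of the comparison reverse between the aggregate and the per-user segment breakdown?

Power users: Treatment 15/42 = 35.7%, Variant A 4/16 = 25.0% → Treatment
Returning users: Treatment 3/10 = 30.0%, Variant A 2/10 = 20.0% → Treatment
New users: Treatment 125/143 = 87.4%, Variant A 131/173 = 75.7% → Treatment
Overall: Treatment 143/195 = 73.3%, Variant A 137/199 = 68.8% → Treatment
Treatment wins overall and in every user group — no reversal.

No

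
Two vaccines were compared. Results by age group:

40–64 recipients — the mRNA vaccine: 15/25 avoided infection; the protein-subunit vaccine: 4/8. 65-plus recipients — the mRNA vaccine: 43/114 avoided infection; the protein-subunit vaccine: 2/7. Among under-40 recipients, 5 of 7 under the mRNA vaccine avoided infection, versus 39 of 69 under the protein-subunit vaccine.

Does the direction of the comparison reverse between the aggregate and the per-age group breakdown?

Yes

40–64: the mRNA vaccine 15/25 = 60.0%, the protein-subunit vaccine 4/8 = 50.0% → the mRNA vaccine
65-plus: the mRNA vaccine 43/114 = 37.7%, the protein-subunit vaccine 2/7 = 28.6% → the mRNA vaccine
Under-40: the mRNA vaccine 5/7 = 71.4%, the protein-subunit vaccine 39/69 = 56.5% → the mRNA vaccine
Overall: the mRNA vaccine 63/146 = 43.2%, the protein-subunit vaccine 45/84 = 53.6% → the protein-subunit vaccine
The mRNA vaccine wins each age group but the protein-subunit vaccine wins overall — the comparison reverses. The mRNA vaccine's recipients skew toward 65-plus, which has a lower base rate.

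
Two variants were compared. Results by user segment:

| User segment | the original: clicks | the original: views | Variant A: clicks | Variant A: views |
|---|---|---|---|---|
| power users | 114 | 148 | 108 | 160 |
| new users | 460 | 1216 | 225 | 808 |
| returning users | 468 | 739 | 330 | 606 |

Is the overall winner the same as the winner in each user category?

Power users: the original 114/148 = 77.0%, Variant A 108/160 = 67.5% → the original
New users: the original 460/1216 = 37.8%, Variant A 225/808 = 27.8% → the original
Returning users: the original 468/739 = 63.3%, Variant A 330/606 = 54.5% → the original
Overall: the original 1042/2103 = 49.5%, Variant A 663/1574 = 42.1% → the original
The original wins overall and in every user group — no reversal.

Yes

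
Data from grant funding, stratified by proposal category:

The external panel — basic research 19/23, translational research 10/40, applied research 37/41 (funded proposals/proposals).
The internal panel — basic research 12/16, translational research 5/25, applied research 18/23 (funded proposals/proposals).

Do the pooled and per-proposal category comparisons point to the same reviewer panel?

Yes

Basic research: the external panel 19/23 = 82.6%, the internal panel 12/16 = 75.0% → the external panel
Translational research: the external panel 10/40 = 25.0%, the internal panel 5/25 = 20.0% → the external panel
Applied research: the external panel 37/41 = 90.2%, the internal panel 18/23 = 78.3% → the external panel
Overall: the external panel 66/104 = 63.5%, the internal panel 35/64 = 54.7% → the external panel
The external panel wins overall and in every proposal group — no reversal.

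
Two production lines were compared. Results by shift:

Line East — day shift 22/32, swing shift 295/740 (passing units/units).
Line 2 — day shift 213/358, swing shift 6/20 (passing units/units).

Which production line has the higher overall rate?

Day shift: Line East 22/32 = 68.8%, Line 2 213/358 = 59.5% → Line East
Swing shift: Line East 295/740 = 39.9%, Line 2 6/20 = 30.0% → Line East
Overall: Line East 317/772 = 41.1%, Line 2 219/378 = 57.9% → Line 2
(Line East wins every shift group but Line 2 wins overall — Line East's units skew toward the low-rate swing shift group.)

Line 2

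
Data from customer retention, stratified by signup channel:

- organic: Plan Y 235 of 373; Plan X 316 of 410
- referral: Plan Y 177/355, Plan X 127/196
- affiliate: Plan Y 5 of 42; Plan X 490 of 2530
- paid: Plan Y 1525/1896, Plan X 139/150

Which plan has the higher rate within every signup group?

Organic: Plan Y 235/373 = 63.0%, Plan X 316/410 = 77.1% → Plan X
Referral: Plan Y 177/355 = 49.9%, Plan X 127/196 = 64.8% → Plan X
Affiliate: Plan Y 5/42 = 11.9%, Plan X 490/2530 = 19.4% → Plan X
Paid: Plan Y 1525/1896 = 80.4%, Plan X 139/150 = 92.7% → Plan X
Plan X has the higher rate in all 4 groups.

Plan X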